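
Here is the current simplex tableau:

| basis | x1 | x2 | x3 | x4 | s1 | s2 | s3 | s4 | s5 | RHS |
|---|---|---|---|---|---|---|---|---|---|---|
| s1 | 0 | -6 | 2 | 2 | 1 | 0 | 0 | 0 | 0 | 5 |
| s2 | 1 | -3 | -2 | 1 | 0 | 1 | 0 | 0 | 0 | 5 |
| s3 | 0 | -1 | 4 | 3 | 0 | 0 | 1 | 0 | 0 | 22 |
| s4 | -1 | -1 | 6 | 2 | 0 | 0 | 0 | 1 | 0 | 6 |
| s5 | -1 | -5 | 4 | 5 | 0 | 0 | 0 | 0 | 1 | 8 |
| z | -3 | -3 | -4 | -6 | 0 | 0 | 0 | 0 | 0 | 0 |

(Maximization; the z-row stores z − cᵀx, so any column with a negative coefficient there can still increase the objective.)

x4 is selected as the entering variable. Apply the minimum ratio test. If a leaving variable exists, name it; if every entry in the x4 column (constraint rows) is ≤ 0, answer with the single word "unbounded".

Ratios: row 1 (s1): 5/2 = 5/2; row 2 (s2): 5/1 = 5; row 3 (s3): 22/3 = 22/3; row 4 (s4): 6/2 = 3; row 5 (s5): 8/5 = 8/5.
Minimum ratio is in the s5 row, so s5 leaves.

s5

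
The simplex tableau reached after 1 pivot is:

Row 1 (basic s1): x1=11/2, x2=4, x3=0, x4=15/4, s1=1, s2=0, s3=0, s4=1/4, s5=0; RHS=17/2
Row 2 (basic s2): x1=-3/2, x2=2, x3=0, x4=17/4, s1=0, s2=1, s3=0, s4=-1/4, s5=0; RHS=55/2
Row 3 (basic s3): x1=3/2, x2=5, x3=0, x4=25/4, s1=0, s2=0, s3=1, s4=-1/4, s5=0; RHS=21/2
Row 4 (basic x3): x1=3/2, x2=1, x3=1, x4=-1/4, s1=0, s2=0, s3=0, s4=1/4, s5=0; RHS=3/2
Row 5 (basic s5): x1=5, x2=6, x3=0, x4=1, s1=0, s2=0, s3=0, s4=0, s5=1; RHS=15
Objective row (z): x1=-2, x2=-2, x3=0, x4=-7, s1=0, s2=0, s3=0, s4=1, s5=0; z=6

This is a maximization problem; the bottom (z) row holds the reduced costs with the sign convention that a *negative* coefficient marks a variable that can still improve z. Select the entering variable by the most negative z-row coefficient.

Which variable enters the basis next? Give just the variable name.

x4

Objective-row coefficients: x1: -2, x2: -2, x3: 0, x4: -7, s1: 0, s2: 0, s3: 0, s4: 1, s5: 0.
The most negative is -7 in column x4, so x4 enters.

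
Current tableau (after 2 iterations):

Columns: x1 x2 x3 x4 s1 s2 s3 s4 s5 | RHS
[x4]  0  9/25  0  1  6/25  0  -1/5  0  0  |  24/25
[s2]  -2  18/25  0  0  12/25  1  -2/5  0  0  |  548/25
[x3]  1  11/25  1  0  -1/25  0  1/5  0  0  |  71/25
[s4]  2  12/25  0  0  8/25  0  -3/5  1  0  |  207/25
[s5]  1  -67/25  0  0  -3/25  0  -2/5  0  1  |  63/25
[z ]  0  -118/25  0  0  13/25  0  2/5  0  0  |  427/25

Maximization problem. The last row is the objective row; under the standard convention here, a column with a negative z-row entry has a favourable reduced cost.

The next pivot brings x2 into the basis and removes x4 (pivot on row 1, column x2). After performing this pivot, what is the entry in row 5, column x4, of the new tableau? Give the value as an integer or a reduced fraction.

67/9

Pivot element is row 1, column x2: 9/25.
Normalize row 1: new (row 1, x4) = 1/(9/25) = 25/9.
row 5 ← row 5 − (-67/25)·(new row 1): 0 − (-67/25)·(25/9) = 67/9.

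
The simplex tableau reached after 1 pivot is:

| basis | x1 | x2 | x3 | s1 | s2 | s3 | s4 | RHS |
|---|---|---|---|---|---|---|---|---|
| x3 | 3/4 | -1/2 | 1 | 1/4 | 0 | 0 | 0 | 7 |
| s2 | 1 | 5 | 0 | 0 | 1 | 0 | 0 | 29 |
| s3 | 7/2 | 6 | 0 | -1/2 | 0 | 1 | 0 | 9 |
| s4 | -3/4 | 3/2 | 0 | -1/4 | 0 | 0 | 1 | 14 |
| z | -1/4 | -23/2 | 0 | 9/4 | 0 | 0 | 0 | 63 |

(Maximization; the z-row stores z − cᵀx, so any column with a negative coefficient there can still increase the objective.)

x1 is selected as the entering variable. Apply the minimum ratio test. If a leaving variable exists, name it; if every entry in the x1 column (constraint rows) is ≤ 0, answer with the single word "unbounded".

Ratios: row 1 (x3): 7/(3/4) = 28/3; row 2 (s2): 29/1 = 29; row 3 (s3): 9/(7/2) = 18/7; row 4 (s4): entry -3/4 ≤ 0, skip.
Minimum ratio is in the s3 row, so s3 leaves.

s3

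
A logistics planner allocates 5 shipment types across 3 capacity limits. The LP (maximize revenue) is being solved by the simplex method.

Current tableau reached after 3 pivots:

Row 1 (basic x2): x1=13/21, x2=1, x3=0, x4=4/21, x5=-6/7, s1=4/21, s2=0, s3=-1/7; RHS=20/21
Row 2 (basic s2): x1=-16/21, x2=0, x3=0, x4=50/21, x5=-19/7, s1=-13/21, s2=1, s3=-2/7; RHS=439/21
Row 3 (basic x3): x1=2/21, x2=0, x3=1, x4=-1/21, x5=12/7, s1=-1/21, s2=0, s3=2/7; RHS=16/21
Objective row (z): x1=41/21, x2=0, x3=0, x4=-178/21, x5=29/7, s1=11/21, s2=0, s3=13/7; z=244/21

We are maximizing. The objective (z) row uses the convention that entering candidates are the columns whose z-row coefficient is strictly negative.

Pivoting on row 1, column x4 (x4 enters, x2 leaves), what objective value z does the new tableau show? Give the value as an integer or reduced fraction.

Minimum ratio for x4: (20/21)/(4/21) = 5.
z changes by −(z-row coeff of x4)·ratio = −(-178/21)·5 = 890/21.
New z = 244/21 + (890/21) = 54.

54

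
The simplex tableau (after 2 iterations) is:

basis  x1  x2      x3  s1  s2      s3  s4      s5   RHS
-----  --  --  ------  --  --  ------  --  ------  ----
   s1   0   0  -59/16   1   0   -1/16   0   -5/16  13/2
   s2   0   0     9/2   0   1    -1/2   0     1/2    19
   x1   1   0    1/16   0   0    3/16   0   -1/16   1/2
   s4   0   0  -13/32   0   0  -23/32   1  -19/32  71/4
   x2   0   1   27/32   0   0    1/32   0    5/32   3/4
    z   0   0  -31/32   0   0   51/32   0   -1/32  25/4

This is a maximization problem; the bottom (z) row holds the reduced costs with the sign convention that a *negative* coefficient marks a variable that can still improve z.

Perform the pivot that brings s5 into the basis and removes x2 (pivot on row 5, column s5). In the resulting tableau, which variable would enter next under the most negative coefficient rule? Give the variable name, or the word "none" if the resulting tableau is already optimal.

x3

Pivot element 5/32. New z-row = old z-row − (-1/32)·(row 5/(5/32)).
Updated z-row coefficients: x1: 0, x2: 1/5, x3: -4/5, s1: 0, s2: 0, s3: 8/5, s4: 0, s5: 0.
The most negative is -4/5 in column x3, so x3 would enter next.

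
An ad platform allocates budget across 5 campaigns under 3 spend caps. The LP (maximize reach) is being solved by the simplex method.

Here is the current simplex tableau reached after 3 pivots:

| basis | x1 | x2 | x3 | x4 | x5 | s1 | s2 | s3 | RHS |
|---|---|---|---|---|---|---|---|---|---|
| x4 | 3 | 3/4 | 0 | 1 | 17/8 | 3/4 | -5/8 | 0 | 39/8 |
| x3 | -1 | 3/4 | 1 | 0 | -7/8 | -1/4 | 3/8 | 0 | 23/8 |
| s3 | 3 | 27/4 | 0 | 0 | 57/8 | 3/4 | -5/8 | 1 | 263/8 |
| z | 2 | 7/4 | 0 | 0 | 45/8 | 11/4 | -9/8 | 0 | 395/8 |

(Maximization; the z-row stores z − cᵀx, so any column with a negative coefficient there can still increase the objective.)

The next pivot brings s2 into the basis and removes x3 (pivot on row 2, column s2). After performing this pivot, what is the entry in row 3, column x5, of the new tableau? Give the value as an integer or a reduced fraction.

Pivot element is row 2, column s2: 3/8.
Normalize row 2: new (row 2, x5) = (-7/8)/(3/8) = -7/3.
row 3 ← row 3 − (-5/8)·(new row 2): 57/8 − (-5/8)·(-7/3) = 17/3.

17/3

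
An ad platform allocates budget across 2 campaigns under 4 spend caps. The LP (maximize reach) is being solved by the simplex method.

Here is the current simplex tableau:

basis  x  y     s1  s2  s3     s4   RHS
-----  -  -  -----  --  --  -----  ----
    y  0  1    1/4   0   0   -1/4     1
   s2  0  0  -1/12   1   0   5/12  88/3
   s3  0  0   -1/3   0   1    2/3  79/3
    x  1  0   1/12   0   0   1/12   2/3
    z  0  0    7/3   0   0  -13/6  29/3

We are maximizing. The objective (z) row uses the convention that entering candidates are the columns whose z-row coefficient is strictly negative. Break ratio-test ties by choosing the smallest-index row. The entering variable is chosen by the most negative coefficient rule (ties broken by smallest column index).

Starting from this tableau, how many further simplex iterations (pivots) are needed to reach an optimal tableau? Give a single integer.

pivot: s4 in, x out → z = 27
No improving column remains; optimal.

1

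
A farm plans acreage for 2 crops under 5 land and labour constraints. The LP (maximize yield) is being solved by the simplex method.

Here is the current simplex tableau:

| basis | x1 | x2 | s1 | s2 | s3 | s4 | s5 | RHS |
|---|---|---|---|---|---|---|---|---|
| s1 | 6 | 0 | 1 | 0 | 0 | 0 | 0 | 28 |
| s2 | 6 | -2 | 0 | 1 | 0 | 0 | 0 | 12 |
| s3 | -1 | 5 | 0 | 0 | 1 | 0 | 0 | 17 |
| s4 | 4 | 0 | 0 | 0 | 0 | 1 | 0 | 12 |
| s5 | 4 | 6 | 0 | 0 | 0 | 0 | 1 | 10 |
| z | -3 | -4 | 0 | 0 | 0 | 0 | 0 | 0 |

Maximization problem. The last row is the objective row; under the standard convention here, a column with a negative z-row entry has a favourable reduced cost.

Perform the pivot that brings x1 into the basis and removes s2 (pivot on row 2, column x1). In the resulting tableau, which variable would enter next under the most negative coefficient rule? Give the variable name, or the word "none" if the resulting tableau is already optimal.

x2

Pivot element 6. New z-row = old z-row − (-3)·(row 2/6).
Updated z-row coefficients: x1: 0, x2: -5, s1: 0, s2: 1/2, s3: 0, s4: 0, s5: 0.
The most negative is -5 in column x2, so x2 would enter next.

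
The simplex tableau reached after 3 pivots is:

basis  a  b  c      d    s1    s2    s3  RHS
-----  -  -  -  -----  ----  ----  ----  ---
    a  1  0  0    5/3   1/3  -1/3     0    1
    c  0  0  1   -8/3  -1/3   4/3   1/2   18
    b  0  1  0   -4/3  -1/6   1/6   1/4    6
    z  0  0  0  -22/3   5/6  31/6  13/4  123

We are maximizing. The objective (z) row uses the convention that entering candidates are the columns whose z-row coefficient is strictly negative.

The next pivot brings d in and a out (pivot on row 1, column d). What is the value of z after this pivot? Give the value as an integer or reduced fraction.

637/5

Minimum ratio for d: 1/(5/3) = 3/5.
z changes by −(z-row coeff of d)·ratio = −(-22/3)·(3/5) = 22/5.
New z = 123 + (22/5) = 637/5.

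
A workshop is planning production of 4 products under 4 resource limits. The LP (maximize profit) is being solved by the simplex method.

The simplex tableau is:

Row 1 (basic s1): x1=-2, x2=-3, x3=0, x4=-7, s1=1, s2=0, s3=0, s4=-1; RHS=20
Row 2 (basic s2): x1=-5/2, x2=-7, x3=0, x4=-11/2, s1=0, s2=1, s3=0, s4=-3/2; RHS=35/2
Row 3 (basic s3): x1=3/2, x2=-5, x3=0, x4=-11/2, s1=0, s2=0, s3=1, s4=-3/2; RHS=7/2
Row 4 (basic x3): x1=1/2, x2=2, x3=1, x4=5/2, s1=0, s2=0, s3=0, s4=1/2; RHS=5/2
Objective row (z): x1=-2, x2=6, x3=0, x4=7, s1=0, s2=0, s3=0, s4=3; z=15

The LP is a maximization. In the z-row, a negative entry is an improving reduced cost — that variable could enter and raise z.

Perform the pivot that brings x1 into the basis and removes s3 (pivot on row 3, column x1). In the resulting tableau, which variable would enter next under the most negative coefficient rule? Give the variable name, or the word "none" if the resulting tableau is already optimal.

Pivot element 3/2. New z-row = old z-row − (-2)·(row 3/(3/2)).
Updated z-row coefficients: x1: 0, x2: -2/3, x3: 0, x4: -1/3, s1: 0, s2: 0, s3: 4/3, s4: 1.
The most negative is -2/3 in column x2, so x2 would enter next.

x2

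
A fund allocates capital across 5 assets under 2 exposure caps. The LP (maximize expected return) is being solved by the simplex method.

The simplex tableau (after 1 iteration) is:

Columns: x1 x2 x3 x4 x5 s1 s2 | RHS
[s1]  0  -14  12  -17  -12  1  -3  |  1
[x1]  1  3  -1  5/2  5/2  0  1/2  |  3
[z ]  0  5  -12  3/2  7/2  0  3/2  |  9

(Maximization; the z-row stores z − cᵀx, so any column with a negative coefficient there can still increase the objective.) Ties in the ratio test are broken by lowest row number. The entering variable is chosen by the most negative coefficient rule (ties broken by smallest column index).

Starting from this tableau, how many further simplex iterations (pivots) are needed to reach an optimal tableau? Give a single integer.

2

pivot: x3 in, s1 out → z = 10
pivot: x4 in, x1 out → z = 1407/26
No improving column remains; optimal.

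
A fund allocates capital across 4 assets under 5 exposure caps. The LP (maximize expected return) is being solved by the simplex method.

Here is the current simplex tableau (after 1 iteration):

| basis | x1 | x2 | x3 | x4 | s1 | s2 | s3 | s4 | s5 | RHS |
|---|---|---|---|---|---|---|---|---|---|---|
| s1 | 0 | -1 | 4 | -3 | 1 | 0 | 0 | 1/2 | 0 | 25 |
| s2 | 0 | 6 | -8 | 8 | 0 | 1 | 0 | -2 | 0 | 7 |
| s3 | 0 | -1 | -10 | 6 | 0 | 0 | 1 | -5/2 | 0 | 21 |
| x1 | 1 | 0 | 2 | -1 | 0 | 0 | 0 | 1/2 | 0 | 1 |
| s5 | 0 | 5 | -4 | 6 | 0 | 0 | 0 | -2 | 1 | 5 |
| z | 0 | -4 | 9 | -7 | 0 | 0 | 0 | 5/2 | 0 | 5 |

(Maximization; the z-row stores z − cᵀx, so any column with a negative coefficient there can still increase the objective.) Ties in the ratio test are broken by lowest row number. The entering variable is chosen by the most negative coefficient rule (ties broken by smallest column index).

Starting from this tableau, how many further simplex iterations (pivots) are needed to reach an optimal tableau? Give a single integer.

1

pivot: x4 in, s5 out → z = 65/6
No improving column remains; optimal.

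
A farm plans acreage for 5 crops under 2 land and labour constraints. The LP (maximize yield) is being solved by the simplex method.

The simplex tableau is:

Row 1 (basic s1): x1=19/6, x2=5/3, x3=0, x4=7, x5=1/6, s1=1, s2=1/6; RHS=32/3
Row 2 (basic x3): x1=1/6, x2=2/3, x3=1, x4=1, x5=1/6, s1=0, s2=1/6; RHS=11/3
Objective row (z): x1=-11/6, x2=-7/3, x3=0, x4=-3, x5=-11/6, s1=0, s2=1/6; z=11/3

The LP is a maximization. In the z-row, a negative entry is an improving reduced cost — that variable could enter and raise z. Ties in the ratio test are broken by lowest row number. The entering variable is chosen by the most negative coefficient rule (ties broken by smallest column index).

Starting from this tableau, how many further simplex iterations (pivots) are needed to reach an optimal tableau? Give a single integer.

3

pivot: x4 in, s1 out → z = 173/21
pivot: x5 in, x3 out → z = 104/3
pivot: x1 in, x4 out → z = 44
No improving column remains; optimal.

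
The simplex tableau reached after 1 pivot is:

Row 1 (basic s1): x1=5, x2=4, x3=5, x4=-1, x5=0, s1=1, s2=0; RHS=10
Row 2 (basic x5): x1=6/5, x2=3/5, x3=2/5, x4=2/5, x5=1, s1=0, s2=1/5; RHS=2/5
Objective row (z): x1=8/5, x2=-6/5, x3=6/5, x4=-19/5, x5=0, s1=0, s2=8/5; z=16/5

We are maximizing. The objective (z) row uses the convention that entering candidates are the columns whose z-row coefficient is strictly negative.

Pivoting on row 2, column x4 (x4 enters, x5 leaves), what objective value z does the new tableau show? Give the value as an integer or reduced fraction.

Minimum ratio for x4: (2/5)/(2/5) = 1.
z changes by −(z-row coeff of x4)·ratio = −(-19/5)·1 = 19/5.
New z = 16/5 + (19/5) = 7.

7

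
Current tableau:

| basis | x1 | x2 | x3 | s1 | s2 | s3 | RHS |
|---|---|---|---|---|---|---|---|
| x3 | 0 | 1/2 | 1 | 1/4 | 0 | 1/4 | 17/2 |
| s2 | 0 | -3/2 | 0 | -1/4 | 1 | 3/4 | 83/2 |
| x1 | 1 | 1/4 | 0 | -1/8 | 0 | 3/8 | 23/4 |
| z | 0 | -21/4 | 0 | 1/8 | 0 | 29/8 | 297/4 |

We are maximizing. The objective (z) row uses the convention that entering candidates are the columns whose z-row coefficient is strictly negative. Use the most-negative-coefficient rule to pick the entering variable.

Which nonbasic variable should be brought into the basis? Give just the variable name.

Objective-row coefficients: x1: 0, x2: -21/4, x3: 0, s1: 1/8, s2: 0, s3: 29/8.
The most negative is -21/4 in column x2, so x2 enters.

x2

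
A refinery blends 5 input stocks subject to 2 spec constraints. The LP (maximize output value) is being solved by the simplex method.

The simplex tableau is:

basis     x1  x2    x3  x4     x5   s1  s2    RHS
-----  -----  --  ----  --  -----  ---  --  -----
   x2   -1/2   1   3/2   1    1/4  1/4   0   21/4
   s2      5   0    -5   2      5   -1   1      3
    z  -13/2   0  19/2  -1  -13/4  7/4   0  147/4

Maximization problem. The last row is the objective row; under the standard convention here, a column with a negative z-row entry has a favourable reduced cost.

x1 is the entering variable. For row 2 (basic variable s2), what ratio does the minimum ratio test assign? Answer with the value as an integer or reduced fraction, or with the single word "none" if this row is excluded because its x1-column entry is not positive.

3/5

Ratio = RHS / (x1 entry) = 3 / 5 = 3/5.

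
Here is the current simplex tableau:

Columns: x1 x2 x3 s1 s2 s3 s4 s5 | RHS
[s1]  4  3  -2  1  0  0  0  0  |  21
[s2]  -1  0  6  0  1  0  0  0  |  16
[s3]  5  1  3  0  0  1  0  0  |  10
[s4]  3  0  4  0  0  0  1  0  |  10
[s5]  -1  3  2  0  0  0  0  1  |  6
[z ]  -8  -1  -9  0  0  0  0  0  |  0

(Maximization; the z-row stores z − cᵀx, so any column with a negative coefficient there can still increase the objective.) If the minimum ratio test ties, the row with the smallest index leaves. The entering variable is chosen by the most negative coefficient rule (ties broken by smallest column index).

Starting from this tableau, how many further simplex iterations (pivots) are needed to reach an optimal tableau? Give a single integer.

3

pivot: x3 in, s4 out → z = 45/2
pivot: x1 in, s3 out → z = 260/11
pivot: x2 in, s5 out → z = 1036/43
No improving column remains; optimal.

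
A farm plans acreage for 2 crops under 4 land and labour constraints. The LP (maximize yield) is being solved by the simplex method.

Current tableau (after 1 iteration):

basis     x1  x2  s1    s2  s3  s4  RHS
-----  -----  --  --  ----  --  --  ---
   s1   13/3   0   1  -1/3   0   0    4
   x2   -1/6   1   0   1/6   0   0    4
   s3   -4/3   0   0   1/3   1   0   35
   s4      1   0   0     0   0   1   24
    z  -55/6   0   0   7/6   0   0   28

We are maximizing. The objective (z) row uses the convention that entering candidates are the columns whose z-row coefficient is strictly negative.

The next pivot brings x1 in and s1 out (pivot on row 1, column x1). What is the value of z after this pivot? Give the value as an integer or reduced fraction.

Minimum ratio for x1: 4/(13/3) = 12/13.
z changes by −(z-row coeff of x1)·ratio = −(-55/6)·(12/13) = 110/13.
New z = 28 + (110/13) = 474/13.

474/13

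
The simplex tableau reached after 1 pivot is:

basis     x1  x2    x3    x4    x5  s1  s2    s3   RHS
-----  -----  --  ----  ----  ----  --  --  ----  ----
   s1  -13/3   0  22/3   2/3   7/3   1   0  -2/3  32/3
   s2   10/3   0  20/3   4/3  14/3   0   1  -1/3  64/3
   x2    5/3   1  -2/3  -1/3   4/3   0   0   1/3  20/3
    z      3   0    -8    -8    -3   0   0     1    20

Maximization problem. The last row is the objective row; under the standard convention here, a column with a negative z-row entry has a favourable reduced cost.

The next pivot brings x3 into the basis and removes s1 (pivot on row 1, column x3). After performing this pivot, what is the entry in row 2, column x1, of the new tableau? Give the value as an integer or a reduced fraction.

Pivot element is row 1, column x3: 22/3.
Normalize row 1: new (row 1, x1) = (-13/3)/(22/3) = -13/22.
row 2 ← row 2 − (20/3)·(new row 1): 10/3 − (20/3)·(-13/22) = 80/11.

80/11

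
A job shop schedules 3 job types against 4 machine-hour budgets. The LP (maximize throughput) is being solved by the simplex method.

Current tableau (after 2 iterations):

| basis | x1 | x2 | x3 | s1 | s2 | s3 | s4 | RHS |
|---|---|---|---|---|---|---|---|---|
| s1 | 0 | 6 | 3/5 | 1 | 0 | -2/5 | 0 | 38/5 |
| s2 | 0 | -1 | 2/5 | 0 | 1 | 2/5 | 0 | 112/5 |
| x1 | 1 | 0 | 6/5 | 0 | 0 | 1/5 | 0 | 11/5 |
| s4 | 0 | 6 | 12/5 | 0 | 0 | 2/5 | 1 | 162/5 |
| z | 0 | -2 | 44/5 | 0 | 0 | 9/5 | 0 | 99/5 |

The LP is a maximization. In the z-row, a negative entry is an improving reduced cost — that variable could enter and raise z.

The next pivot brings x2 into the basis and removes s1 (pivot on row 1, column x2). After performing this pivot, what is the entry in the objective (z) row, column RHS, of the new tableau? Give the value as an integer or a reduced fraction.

67/3

Pivot element is row 1, column x2: 6.
Normalize row 1: new (row 1, RHS) = (38/5)/6 = 19/15.
z-row ← z-row − (-2)·(new row 1): 99/5 − (-2)·(19/15) = 67/3.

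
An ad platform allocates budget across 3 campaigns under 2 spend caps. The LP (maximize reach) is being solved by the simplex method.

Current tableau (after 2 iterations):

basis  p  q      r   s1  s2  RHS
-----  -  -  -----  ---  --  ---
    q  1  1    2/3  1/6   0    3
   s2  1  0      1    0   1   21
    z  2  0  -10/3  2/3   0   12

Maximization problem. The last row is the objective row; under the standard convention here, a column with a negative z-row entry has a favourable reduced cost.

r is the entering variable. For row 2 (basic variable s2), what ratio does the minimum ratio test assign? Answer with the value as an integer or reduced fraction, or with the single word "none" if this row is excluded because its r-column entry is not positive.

Ratio = RHS / (r entry) = 21 / 1 = 21.

21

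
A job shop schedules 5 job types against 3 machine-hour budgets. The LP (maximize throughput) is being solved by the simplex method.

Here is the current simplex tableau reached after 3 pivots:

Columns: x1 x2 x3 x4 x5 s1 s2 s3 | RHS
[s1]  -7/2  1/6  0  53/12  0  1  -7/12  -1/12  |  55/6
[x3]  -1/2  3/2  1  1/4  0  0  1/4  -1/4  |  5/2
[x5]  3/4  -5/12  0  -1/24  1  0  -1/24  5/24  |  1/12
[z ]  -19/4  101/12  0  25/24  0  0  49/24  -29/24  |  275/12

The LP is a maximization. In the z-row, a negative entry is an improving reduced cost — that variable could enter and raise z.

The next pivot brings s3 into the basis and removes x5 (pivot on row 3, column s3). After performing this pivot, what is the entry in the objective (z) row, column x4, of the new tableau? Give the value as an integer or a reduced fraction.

Pivot element is row 3, column s3: 5/24.
Normalize row 3: new (row 3, x4) = (-1/24)/(5/24) = -1/5.
z-row ← z-row − (-29/24)·(new row 3): 25/24 − (-29/24)·(-1/5) = 4/5.

4/5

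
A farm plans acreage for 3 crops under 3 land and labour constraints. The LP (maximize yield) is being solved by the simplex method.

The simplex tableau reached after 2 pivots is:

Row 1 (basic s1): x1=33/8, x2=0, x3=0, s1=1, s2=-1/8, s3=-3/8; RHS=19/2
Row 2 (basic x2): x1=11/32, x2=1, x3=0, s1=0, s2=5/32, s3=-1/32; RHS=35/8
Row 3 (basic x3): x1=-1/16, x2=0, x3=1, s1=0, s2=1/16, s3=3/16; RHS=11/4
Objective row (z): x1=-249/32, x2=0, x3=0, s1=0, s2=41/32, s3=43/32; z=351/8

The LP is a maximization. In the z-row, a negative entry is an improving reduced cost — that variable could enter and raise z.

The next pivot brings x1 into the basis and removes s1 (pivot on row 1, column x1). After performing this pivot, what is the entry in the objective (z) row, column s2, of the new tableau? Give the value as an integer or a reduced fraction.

Pivot element is row 1, column x1: 33/8.
Normalize row 1: new (row 1, s2) = (-1/8)/(33/8) = -1/33.
z-row ← z-row − (-249/32)·(new row 1): 41/32 − (-249/32)·(-1/33) = 23/22.

23/22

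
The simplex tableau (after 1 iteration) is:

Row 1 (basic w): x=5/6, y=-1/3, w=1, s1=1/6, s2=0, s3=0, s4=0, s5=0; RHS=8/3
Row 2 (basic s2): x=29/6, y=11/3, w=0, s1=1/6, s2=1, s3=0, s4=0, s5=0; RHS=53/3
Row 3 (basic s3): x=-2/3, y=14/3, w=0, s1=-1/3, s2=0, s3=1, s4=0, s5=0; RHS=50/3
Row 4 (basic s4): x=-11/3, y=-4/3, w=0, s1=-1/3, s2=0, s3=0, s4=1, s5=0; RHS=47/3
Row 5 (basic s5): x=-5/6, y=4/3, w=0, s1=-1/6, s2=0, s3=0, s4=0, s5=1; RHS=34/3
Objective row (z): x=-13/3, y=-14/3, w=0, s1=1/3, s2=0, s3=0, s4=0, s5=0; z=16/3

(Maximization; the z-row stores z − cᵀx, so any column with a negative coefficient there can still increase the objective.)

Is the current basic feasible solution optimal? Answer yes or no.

no

Column x has objective-row coefficient -13/3, which is negative; an improving pivot exists, so not yet optimal.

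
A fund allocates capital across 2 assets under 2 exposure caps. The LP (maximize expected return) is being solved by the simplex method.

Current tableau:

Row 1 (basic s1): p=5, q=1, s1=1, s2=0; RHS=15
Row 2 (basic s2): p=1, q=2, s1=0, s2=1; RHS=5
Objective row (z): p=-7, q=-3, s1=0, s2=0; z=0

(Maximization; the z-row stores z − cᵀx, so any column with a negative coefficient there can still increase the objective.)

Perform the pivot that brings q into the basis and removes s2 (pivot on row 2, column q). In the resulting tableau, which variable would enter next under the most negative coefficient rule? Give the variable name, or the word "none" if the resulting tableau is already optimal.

p

Pivot element 2. New z-row = old z-row − (-3)·(row 2/2).
Updated z-row coefficients: p: -11/2, q: 0, s1: 0, s2: 3/2.
The most negative is -11/2 in column p, so p would enter next.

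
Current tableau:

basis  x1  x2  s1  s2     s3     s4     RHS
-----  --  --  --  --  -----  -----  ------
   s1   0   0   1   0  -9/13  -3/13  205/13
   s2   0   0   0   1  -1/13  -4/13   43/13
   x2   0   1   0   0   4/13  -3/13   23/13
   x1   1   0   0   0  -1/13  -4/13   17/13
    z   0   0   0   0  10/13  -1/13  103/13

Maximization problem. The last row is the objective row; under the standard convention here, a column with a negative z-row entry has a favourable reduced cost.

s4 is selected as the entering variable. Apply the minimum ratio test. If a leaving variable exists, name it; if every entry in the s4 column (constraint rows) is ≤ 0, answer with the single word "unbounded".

s4-column entries: row 1: -3/13, row 2: -4/13, row 3: -3/13, row 4: -4/13. All ≤ 0, so s4 can increase without bound; the LP is unbounded in this direction.

unbounded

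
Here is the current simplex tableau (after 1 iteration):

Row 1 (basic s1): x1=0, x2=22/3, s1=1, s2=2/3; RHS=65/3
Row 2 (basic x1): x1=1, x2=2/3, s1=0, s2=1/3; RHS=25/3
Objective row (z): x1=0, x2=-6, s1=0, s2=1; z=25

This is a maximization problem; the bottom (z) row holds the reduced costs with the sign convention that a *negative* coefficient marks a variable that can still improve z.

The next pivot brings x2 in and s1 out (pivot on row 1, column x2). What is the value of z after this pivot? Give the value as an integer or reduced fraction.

470/11

Minimum ratio for x2: (65/3)/(22/3) = 65/22.
z changes by −(z-row coeff of x2)·ratio = −(-6)·(65/22) = 195/11.
New z = 25 + (195/11) = 470/11.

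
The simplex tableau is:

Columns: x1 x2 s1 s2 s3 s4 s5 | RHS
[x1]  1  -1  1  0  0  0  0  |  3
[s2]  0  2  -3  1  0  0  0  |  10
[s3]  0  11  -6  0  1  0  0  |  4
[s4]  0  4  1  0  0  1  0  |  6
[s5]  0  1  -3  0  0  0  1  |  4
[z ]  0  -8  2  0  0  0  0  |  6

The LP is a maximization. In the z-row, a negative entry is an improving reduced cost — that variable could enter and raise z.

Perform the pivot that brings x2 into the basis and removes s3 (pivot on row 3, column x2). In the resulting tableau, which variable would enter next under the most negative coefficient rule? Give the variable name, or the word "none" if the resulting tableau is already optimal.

s1

Pivot element 11. New z-row = old z-row − (-8)·(row 3/11).
Updated z-row coefficients: x1: 0, x2: 0, s1: -26/11, s2: 0, s3: 8/11, s4: 0, s5: 0.
The most negative is -26/11 in column s1, so s1 would enter next.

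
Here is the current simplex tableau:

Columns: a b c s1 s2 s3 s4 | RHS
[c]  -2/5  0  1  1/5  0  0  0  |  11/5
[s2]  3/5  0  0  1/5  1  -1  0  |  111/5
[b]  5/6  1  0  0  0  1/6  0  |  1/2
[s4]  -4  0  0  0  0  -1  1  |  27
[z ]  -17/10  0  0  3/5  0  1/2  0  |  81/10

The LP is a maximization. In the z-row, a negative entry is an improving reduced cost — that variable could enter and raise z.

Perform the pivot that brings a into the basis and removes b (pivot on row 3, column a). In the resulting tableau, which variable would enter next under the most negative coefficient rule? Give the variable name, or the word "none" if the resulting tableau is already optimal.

none

Pivot element 5/6. New z-row = old z-row − (-17/10)·(row 3/(5/6)).
Updated z-row coefficients: a: 0, b: 51/25, c: 0, s1: 3/5, s2: 0, s3: 21/25, s4: 0.
No coefficient is strictly negative; the tableau after this pivot is optimal.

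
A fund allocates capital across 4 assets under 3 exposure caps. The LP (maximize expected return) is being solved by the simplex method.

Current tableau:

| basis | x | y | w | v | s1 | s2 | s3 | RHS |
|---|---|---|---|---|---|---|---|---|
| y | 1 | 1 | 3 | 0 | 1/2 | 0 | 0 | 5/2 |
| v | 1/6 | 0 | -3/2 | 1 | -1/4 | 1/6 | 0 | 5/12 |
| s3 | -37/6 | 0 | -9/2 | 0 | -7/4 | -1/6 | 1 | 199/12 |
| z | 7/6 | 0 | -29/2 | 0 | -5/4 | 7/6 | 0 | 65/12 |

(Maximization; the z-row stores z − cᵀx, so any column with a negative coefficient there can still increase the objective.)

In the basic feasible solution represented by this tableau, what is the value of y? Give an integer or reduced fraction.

5/2

y is basic (row 1); its value is the RHS of that row: 5/2.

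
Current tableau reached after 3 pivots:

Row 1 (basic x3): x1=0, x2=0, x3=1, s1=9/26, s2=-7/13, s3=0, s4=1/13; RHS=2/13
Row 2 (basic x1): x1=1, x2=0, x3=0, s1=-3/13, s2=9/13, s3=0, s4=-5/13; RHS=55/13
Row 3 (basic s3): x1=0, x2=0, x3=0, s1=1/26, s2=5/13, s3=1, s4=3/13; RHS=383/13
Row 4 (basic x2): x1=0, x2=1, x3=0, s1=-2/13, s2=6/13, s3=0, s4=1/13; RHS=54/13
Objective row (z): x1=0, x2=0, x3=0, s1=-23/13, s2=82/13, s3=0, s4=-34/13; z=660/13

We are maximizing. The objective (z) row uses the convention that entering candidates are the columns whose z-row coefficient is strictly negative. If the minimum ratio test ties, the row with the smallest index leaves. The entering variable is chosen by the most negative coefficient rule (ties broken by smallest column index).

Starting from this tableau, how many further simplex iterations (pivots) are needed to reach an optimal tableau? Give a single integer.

2

pivot: s4 in, x3 out → z = 56
pivot: s2 in, x2 out → z = 104
No improving column remains; optimal.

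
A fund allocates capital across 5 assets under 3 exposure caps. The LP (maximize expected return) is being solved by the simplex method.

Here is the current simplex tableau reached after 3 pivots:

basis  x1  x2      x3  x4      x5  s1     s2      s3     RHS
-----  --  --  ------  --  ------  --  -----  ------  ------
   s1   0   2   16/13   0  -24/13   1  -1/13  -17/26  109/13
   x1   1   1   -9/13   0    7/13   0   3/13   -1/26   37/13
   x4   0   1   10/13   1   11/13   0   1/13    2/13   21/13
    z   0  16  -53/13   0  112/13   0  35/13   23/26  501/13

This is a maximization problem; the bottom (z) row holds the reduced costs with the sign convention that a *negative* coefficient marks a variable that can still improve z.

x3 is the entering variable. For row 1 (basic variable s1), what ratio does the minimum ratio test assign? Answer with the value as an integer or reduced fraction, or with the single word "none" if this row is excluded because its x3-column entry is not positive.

109/16

Ratio = RHS / (x3 entry) = (109/13) / (16/13) = 109/16.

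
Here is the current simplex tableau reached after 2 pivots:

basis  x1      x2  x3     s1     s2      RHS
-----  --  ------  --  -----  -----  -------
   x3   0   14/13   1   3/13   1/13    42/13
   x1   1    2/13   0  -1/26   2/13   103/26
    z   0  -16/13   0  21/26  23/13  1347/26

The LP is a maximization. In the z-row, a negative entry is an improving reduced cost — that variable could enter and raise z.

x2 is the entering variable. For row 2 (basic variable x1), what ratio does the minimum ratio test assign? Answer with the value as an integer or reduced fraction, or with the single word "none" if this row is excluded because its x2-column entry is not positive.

Ratio = RHS / (x2 entry) = (103/26) / (2/13) = 103/4.

103/4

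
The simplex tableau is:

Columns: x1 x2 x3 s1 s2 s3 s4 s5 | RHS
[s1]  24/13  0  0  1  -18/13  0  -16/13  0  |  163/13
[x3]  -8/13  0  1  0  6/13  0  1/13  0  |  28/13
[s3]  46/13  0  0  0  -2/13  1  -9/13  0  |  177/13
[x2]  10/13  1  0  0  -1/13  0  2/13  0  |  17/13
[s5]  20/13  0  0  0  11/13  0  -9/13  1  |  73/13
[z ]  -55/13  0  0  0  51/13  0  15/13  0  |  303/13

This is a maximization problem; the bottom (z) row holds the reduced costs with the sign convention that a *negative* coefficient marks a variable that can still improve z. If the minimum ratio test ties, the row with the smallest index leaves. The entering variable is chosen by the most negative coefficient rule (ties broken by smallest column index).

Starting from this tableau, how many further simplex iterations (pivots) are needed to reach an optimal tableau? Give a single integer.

1

pivot: x1 in, x2 out → z = 61/2
No improving column remains; optimal.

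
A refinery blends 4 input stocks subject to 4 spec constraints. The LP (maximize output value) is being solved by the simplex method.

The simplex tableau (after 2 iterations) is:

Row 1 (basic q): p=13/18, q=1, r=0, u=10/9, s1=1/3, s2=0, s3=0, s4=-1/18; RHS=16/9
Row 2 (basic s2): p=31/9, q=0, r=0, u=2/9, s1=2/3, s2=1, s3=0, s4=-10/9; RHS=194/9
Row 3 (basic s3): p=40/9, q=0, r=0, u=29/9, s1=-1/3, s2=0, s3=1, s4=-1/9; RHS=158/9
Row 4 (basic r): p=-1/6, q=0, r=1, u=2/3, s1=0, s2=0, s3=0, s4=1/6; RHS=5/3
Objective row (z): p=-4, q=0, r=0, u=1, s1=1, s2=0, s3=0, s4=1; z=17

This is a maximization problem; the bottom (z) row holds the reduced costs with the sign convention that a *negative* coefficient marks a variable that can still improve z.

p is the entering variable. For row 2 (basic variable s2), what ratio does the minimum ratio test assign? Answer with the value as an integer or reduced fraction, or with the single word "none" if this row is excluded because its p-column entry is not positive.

Ratio = RHS / (p entry) = (194/9) / (31/9) = 194/31.

194/31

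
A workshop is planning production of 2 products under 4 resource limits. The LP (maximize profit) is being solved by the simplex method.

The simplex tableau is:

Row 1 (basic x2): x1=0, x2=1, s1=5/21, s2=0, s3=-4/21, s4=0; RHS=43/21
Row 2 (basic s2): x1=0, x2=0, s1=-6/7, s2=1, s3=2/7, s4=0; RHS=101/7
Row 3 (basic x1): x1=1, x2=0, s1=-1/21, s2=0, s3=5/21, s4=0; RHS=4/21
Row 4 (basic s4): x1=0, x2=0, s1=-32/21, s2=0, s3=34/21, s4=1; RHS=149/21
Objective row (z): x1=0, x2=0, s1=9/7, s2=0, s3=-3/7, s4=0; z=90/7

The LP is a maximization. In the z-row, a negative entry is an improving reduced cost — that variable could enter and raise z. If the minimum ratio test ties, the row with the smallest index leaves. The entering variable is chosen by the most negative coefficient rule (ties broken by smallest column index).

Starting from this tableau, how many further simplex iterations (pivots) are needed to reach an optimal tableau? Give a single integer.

1

pivot: s3 in, x1 out → z = 66/5
No improving column remains; optimal.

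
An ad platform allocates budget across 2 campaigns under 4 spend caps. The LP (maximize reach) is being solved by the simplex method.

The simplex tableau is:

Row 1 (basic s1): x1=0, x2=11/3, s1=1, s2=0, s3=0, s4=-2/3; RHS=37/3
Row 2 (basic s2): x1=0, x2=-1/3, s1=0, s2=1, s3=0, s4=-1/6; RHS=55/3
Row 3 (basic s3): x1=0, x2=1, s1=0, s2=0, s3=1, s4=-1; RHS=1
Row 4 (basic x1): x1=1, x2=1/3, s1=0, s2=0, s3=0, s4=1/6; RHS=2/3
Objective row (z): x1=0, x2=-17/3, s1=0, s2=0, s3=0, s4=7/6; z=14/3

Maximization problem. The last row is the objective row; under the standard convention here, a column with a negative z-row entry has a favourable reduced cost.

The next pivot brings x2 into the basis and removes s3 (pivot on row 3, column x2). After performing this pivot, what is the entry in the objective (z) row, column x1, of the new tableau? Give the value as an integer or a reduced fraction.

Pivot element is row 3, column x2: 1.
Normalize row 3: new (row 3, x1) = 0/1 = 0.
z-row ← z-row − (-17/3)·(new row 3): 0 − (-17/3)·0 = 0.

0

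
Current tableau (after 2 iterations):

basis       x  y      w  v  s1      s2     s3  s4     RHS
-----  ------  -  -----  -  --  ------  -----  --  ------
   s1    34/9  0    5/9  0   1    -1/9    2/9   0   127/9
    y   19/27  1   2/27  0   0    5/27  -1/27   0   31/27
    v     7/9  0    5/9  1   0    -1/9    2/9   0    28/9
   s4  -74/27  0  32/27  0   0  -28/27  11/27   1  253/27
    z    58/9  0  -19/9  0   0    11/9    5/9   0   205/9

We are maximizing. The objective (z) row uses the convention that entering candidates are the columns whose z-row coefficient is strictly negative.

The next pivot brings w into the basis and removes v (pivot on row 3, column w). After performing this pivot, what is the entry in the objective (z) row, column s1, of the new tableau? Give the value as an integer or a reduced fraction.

0

Pivot element is row 3, column w: 5/9.
Normalize row 3: new (row 3, s1) = 0/(5/9) = 0.
z-row ← z-row − (-19/9)·(new row 3): 0 − (-19/9)·0 = 0.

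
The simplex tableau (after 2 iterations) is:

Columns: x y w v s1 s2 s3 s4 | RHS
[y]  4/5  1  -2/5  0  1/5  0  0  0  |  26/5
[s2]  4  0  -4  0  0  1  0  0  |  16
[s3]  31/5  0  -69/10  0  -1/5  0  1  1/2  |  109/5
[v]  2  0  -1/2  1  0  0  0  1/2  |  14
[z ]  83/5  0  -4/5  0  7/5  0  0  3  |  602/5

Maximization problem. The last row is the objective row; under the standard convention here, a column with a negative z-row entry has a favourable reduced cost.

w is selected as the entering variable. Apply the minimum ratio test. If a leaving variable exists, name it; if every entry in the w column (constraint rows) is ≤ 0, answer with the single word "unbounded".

unbounded

w-column entries: row 1: -2/5, row 2: -4, row 3: -69/10, row 4: -1/2. All ≤ 0, so w can increase without bound; the LP is unbounded in this direction.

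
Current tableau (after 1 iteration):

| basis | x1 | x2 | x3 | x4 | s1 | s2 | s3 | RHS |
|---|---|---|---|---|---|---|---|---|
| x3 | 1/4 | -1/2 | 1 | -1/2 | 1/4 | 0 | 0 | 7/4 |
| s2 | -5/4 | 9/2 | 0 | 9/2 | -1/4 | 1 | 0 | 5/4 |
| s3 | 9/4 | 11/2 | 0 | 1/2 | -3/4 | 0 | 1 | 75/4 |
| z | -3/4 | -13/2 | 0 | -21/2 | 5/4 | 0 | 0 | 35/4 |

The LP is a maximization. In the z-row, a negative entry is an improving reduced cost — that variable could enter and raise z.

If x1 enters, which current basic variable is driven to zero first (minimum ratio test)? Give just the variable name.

Ratios: row 1 (x3): (7/4)/(1/4) = 7; row 2 (s2): entry -5/4 ≤ 0, skip; row 3 (s3): (75/4)/(9/4) = 25/3.
Minimum ratio 7 is in the x3 row, so x3 leaves.

x3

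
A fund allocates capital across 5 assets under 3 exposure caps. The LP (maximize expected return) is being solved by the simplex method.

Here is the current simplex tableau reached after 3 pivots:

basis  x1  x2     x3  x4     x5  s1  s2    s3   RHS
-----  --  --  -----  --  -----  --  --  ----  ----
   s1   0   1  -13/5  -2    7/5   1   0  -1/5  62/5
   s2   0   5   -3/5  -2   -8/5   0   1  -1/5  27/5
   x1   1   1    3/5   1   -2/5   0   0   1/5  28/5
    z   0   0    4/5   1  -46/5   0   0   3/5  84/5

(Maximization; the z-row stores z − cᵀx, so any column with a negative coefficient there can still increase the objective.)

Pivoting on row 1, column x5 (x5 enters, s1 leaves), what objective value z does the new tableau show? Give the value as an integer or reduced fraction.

Minimum ratio for x5: (62/5)/(7/5) = 62/7.
z changes by −(z-row coeff of x5)·ratio = −(-46/5)·(62/7) = 2852/35.
New z = 84/5 + (2852/35) = 688/7.

688/7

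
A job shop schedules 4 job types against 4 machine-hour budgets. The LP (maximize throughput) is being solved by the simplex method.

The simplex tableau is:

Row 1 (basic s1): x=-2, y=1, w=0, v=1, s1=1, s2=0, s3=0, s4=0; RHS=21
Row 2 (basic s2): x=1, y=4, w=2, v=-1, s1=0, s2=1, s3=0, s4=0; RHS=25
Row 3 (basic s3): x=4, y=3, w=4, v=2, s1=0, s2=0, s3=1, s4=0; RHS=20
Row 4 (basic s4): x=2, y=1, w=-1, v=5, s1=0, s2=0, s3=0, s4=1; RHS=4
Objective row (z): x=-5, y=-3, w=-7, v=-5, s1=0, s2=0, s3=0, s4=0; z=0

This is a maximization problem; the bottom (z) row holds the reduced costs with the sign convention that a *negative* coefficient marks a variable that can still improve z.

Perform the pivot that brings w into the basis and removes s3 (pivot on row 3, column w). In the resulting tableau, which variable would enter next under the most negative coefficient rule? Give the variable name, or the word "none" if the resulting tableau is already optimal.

Pivot element 4. New z-row = old z-row − (-7)·(row 3/4).
Updated z-row coefficients: x: 2, y: 9/4, w: 0, v: -3/2, s1: 0, s2: 0, s3: 7/4, s4: 0.
The most negative is -3/2 in column v, so v would enter next.

v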